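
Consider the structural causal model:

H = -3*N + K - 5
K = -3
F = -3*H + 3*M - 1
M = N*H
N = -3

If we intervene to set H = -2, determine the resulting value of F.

23

do(H=-2) replaces the equation H = -3*N + K - 5 with the constant H = -2.
M = N*H  [with N=-3, H=-2]  = 6
F = -3*H + 3*M - 1  [with H=-2, M=6]  = 23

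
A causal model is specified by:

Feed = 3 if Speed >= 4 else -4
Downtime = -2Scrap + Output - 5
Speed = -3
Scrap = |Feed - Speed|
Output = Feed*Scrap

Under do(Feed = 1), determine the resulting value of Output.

Under do(Feed=1), the mechanism Feed = 3 if Speed >= 4 else -4 is discarded; Feed is fixed at 1.
Scrap = |Feed - Speed|  [with Feed=1, Speed=-3]  = 4
Output = Feed*Scrap  [with Feed=1, Scrap=4]  = 4

4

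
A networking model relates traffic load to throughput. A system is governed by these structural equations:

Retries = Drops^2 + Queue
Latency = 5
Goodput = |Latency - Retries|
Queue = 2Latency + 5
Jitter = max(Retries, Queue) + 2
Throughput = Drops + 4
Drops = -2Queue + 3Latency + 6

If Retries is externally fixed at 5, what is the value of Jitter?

Intervening sets Retries = 5 and removes its equation (Retries = Drops^2 + Queue).
Queue = 2Latency + 5  [with Latency=5]  = 15
Jitter = max(Retries, Queue) + 2  [with Retries=5, Queue=15]  = 17

17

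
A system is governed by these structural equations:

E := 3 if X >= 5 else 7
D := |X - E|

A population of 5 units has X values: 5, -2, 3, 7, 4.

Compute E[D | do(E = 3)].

2.4

Every unit gets E=3 under the intervention. D values become 2, 5, 0, 4, 1; E[D|do(E=3)] = 2.4.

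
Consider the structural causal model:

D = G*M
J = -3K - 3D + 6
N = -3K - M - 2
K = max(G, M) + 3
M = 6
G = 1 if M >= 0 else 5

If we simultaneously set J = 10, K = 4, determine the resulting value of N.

-20

Setting J = 10, K = 4 by intervention discards those variables' equations.
N = -3K - M - 2  [with K=4, M=6]  = -20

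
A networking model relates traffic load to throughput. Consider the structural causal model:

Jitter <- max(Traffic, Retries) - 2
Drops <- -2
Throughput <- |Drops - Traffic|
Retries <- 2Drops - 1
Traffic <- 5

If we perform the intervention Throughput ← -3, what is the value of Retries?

-5

do(Throughput=-3) replaces the equation Throughput <- |Drops - Traffic| with the constant Throughput = -3.
Retries is not downstream of the intervention, so its value is determined by the original equations.
Retries = 2Drops - 1  [with Drops=-2]  = -5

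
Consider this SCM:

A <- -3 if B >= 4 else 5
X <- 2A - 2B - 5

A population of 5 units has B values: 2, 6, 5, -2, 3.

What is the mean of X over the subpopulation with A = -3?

Conditioning on A=-3 selects the 2 unit(s) with B ∈ {6, 5}. Their X values: -23, -21. Mean = -22.

-22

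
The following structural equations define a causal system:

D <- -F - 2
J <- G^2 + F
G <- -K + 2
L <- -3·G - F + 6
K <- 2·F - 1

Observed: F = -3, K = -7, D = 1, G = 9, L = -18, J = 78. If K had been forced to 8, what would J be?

33

Under do(K=8), the mechanism K <- 2·F - 1 is discarded; K is fixed at 8.
G = -K + 2  [with K=8]  = -6
J = G^2 + F  [with G=-6, F=-3]  = 33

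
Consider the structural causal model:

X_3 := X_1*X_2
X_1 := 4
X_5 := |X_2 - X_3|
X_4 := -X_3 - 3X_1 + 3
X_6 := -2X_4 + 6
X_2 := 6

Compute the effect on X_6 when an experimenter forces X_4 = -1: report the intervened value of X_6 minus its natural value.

Under do(X_4=-1), the mechanism X_4 := -X_3 - 3X_1 + 3 is discarded; X_4 is fixed at -1.
X_6 = -2X_4 + 6  [with X_4=-1]  = 8
Without intervention: X_3 = X_1*X_2  [with X_1=4, X_2=6]  = 24; X_4 = -X_3 - 3X_1 + 3  [with X_3=24, X_1=4]  = -33; X_6 = -2X_4 + 6  [with X_4=-33]  = 72.
Change = 8 − 72 = -64.

-64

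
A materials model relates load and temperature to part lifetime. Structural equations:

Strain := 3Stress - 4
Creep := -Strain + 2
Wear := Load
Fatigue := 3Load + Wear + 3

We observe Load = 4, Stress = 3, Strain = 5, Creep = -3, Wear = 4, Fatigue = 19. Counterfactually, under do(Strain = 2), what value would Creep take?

0

The intervention breaks the incoming arrows to Strain: Strain := 3Stress - 4 no longer applies, and Strain = 2.
Creep = -Strain + 2  [with Strain=2]  = 0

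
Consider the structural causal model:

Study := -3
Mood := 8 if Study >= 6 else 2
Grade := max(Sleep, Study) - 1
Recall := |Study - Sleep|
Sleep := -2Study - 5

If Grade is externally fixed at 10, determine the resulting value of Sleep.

Under do(Grade=10), the mechanism Grade := max(Sleep, Study) - 1 is discarded; Grade is fixed at 10.
No directed path runs from Grade to Sleep, so Sleep keeps its natural value.
Sleep = -2Study - 5  [with Study=-3]  = 1

1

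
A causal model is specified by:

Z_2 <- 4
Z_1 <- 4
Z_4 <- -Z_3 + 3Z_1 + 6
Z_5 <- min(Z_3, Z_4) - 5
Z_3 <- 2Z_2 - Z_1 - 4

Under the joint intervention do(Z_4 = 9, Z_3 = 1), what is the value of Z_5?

-4

The joint intervention fixes Z_4 = 9, Z_3 = 1, removing each variable's own equation.
Z_5 = min(Z_3, Z_4) - 5  [with Z_3=1, Z_4=9]  = -4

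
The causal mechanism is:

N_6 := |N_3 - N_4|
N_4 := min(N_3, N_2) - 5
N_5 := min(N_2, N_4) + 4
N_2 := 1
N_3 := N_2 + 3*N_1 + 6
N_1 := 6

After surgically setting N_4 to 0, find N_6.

Under do(N_4=0), the mechanism N_4 := min(N_3, N_2) - 5 is discarded; N_4 is fixed at 0.
N_3 = N_2 + 3*N_1 + 6  [with N_2=1, N_1=6]  = 25
N_6 = |N_3 - N_4|  [with N_3=25, N_4=0]  = 25

25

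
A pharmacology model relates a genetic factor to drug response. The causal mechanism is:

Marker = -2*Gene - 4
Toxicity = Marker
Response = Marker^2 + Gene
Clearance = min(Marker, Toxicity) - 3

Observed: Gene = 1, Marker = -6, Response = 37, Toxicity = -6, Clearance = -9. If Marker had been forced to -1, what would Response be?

The intervention breaks the incoming arrows to Marker: Marker = -2*Gene - 4 no longer applies, and Marker = -1.
Response = Marker^2 + Gene  [with Marker=-1, Gene=1]  = 2

2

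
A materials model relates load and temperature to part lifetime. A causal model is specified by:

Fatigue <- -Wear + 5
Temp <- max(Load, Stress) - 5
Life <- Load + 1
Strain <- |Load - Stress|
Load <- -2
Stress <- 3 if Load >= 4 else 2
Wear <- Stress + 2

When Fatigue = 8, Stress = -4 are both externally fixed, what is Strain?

2

The joint intervention fixes Fatigue = 8, Stress = -4, removing each variable's own equation.
Strain = |Load - Stress|  [with Load=-2, Stress=-4]  = 2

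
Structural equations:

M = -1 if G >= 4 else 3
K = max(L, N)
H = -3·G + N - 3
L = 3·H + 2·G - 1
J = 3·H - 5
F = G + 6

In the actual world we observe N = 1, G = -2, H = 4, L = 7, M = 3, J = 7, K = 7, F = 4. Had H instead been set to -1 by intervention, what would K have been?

The intervention breaks the incoming arrows to H: H = -3·G + N - 3 no longer applies, and H = -1.
L = 3·H + 2·G - 1  [with H=-1, G=-2]  = -8
K = max(L, N)  [with L=-8, N=1]  = 1

1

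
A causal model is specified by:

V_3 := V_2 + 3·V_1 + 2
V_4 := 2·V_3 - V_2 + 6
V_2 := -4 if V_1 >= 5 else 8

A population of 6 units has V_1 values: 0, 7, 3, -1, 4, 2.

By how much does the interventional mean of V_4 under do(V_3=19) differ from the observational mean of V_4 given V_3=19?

The intervention sets V_3=19 in all 6 units regardless of V_1. Recomputing V_4 per unit gives 36, 48, 36, 36, 36, 36; average 38.
Observing V_3=19 restricts to units where V_3's equation naturally yields 19: V_1 ∈ {7, 3}. In that subpopulation V_4 = 48, 36, mean 42.
Difference = 38 − 42 = -4.

-4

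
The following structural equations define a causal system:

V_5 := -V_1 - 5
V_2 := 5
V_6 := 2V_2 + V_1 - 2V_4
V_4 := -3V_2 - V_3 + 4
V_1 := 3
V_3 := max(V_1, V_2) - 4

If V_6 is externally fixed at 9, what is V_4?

-12

do(V_6=9) replaces the equation V_6 := 2V_2 + V_1 - 2V_4 with the constant V_6 = 9.
No directed path runs from V_6 to V_4, so V_4 keeps its natural value.
V_3 = max(V_1, V_2) - 4  [with V_1=3, V_2=5]  = 1
V_4 = -3V_2 - V_3 + 4  [with V_2=5, V_3=1]  = -12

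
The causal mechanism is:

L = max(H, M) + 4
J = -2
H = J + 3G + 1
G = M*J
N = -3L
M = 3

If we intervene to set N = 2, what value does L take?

do(N=2) replaces the equation N = -3L with the constant N = 2.
Since L is not a descendant of the intervened variable, it is unaffected.
G = M*J  [with M=3, J=-2]  = -6
H = J + 3G + 1  [with J=-2, G=-6]  = -19
L = max(H, M) + 4  [with H=-19, M=3]  = 7

7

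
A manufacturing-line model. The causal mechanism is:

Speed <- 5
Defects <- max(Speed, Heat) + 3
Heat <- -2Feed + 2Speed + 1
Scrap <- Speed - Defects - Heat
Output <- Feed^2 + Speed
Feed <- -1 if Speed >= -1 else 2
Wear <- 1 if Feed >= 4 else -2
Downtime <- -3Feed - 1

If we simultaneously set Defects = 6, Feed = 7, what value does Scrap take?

2

The joint intervention fixes Defects = 6, Feed = 7, removing each variable's own equation.
Heat = -2Feed + 2Speed + 1  [with Feed=7, Speed=5]  = -3
Scrap = Speed - Defects - Heat  [with Speed=5, Defects=6, Heat=-3]  = 2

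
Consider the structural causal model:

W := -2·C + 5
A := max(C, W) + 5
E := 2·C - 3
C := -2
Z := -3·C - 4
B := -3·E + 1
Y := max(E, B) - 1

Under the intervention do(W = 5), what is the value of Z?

2

do(W=5) replaces the equation W := -2·C + 5 with the constant W = 5.
Since Z is not a descendant of the intervened variable, it is unaffected.
Z = -3·C - 4  [with C=-2]  = 2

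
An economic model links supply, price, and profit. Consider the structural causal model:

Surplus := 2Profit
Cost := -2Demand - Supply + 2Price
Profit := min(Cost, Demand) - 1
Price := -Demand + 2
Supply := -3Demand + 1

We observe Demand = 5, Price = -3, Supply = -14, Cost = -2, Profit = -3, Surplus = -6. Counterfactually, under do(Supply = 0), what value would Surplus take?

The intervention breaks the incoming arrows to Supply: Supply := -3Demand + 1 no longer applies, and Supply = 0.
Price = -Demand + 2  [with Demand=5]  = -3
Cost = -2Demand - Supply + 2Price  [with Demand=5, Supply=0, Price=-3]  = -16
Profit = min(Cost, Demand) - 1  [with Cost=-16, Demand=5]  = -17
Surplus = 2Profit  [with Profit=-17]  = -34

-34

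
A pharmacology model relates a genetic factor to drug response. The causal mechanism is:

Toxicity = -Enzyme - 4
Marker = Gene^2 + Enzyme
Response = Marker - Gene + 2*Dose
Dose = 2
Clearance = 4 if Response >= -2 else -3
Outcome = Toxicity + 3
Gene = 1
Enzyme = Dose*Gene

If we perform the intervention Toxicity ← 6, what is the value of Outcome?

9

Intervening sets Toxicity = 6 and removes its equation (Toxicity = -Enzyme - 4).
Outcome = Toxicity + 3  [with Toxicity=6]  = 9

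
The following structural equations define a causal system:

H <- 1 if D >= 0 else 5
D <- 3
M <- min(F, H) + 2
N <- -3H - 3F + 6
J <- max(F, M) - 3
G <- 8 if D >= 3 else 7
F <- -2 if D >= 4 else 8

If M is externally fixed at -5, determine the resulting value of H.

Under do(M=-5), the mechanism M <- min(F, H) + 2 is discarded; M is fixed at -5.
Since H is not a descendant of the intervened variable, it is unaffected.
H = 1 if D >= 0 else 5  [with D=3]  = 1

1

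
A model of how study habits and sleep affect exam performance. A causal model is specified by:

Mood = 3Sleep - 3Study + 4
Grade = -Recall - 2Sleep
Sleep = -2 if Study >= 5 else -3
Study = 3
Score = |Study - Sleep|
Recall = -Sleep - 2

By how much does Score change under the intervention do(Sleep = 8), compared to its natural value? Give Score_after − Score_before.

The intervention breaks the incoming arrows to Sleep: Sleep = -2 if Study >= 5 else -3 no longer applies, and Sleep = 8.
Score = |Study - Sleep|  [with Study=3, Sleep=8]  = 5
Without intervention: Sleep = -2 if Study >= 5 else -3  [with Study=3]  = -3; Score = |Study - Sleep|  [with Study=3, Sleep=-3]  = 6.
Change = 5 − 6 = -1.

-1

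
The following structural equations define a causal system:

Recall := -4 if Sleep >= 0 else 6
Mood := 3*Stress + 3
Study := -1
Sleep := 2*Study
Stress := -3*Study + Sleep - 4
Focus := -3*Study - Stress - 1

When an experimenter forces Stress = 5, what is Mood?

18

do(Stress=5) replaces the equation Stress := -3*Study + Sleep - 4 with the constant Stress = 5.
Mood = 3*Stress + 3  [with Stress=5]  = 18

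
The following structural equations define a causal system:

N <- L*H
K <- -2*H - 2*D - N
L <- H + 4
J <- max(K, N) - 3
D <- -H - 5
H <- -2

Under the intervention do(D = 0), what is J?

5

The intervention breaks the incoming arrows to D: D <- -H - 5 no longer applies, and D = 0.
L = H + 4  [with H=-2]  = 2
N = L*H  [with L=2, H=-2]  = -4
K = -2*H - 2*D - N  [with H=-2, D=0, N=-4]  = 8
J = max(K, N) - 3  [with K=8, N=-4]  = 5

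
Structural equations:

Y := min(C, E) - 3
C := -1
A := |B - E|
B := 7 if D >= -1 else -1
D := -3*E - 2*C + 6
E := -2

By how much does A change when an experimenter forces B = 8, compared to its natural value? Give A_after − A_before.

1

The intervention breaks the incoming arrows to B: B := 7 if D >= -1 else -1 no longer applies, and B = 8.
A = |B - E|  [with B=8, E=-2]  = 10
Without intervention: D = -3*E - 2*C + 6  [with E=-2, C=-1]  = 14; B = 7 if D >= -1 else -1  [with D=14]  = 7; A = |B - E|  [with B=7, E=-2]  = 9.
Change = 10 − 9 = 1.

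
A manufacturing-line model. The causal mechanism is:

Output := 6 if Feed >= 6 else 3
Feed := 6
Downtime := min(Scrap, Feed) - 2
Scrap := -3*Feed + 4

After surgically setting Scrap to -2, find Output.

6

The intervention breaks the incoming arrows to Scrap: Scrap := -3*Feed + 4 no longer applies, and Scrap = -2.
Since Output is not a descendant of the intervened variable, it is unaffected.
Output = 6 if Feed >= 6 else 3  [with Feed=6]  = 6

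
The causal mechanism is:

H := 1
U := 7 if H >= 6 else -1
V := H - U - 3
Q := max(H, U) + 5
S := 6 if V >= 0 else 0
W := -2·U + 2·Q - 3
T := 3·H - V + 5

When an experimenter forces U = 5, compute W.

7

Under do(U=5), the mechanism U := 7 if H >= 6 else -1 is discarded; U is fixed at 5.
Q = max(H, U) + 5  [with H=1, U=5]  = 10
W = -2·U + 2·Q - 3  [with U=5, Q=10]  = 7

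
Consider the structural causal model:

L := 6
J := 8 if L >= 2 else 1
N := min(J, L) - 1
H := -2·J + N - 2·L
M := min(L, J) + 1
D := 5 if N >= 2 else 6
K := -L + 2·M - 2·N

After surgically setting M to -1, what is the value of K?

Under do(M=-1), the mechanism M := min(L, J) + 1 is discarded; M is fixed at -1.
J = 8 if L >= 2 else 1  [with L=6]  = 8
N = min(J, L) - 1  [with J=8, L=6]  = 5
K = -L + 2·M - 2·N  [with L=6, M=-1, N=5]  = -18

-18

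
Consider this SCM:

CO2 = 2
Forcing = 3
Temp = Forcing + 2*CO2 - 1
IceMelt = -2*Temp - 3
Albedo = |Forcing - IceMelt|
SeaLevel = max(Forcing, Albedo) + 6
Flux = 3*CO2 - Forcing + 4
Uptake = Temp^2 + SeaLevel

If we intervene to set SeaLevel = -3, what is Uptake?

Intervening sets SeaLevel = -3 and removes its equation (SeaLevel = max(Forcing, Albedo) + 6).
Temp = Forcing + 2*CO2 - 1  [with Forcing=3, CO2=2]  = 6
Uptake = Temp^2 + SeaLevel  [with Temp=6, SeaLevel=-3]  = 33

33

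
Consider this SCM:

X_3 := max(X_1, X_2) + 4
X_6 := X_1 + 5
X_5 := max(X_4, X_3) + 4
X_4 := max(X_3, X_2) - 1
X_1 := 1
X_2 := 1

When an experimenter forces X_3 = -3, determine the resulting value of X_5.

do(X_3=-3) replaces the equation X_3 := max(X_1, X_2) + 4 with the constant X_3 = -3.
X_4 = max(X_3, X_2) - 1  [with X_3=-3, X_2=1]  = 0
X_5 = max(X_4, X_3) + 4  [with X_4=0, X_3=-3]  = 4

4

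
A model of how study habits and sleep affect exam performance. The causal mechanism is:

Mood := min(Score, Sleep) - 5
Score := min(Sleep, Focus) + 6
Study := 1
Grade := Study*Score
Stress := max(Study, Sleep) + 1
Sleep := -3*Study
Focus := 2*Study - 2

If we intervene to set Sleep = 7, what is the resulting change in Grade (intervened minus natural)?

Under do(Sleep=7), the mechanism Sleep := -3*Study is discarded; Sleep is fixed at 7.
Focus = 2*Study - 2  [with Study=1]  = 0
Score = min(Sleep, Focus) + 6  [with Sleep=7, Focus=0]  = 6
Grade = Study*Score  [with Study=1, Score=6]  = 6
Without intervention: Sleep = -3*Study  [with Study=1]  = -3; Focus = 2*Study - 2  [with Study=1]  = 0; Score = min(Sleep, Focus) + 6  [with Sleep=-3, Focus=0]  = 3; Grade = Study*Score  [with Study=1, Score=3]  = 3.
Change = 6 − 3 = 3.

3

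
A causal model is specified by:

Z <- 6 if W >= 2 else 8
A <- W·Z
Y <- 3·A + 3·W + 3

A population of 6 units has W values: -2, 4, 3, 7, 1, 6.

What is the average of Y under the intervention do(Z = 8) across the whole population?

88.5

The intervention sets Z=8 in all 6 units regardless of W. Recomputing Y per unit gives -51, 111, 84, 192, 30, 165; average 88.5.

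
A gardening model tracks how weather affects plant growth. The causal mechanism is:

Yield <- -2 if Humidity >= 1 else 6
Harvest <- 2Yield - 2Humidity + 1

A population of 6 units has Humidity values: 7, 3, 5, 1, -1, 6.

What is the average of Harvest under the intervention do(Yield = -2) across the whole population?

do(Yield=-2) breaks Yield's dependence on Humidity. With Yield=-2 fixed, Harvest across the units is -17, -9, -13, -5, -1, -15, mean -10.

-10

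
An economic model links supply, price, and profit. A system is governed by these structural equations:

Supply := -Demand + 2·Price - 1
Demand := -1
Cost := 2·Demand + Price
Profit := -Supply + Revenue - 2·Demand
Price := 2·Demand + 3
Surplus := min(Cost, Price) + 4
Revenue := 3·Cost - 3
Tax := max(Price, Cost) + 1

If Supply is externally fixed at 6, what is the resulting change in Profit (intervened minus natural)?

-4

The intervention breaks the incoming arrows to Supply: Supply := -Demand + 2·Price - 1 no longer applies, and Supply = 6.
Price = 2·Demand + 3  [with Demand=-1]  = 1
Cost = 2·Demand + Price  [with Demand=-1, Price=1]  = -1
Revenue = 3·Cost - 3  [with Cost=-1]  = -6
Profit = -Supply + Revenue - 2·Demand  [with Supply=6, Revenue=-6, Demand=-1]  = -10
Without intervention: Price = 2·Demand + 3  [with Demand=-1]  = 1; Supply = -Demand + 2·Price - 1  [with Demand=-1, Price=1]  = 2; Cost = 2·Demand + Price  [with Demand=-1, Price=1]  = -1; Revenue = 3·Cost - 3  [with Cost=-1]  = -6; Profit = -Supply + Revenue - 2·Demand  [with Supply=2, Revenue=-6, Demand=-1]  = -6.
Change = -10 − (-6) = -4.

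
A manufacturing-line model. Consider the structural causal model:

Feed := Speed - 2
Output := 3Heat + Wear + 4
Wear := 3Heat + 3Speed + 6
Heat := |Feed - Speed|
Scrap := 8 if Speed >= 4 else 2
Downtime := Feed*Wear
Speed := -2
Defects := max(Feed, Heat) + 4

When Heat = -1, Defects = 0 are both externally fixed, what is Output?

Under do(Heat = -1, Defects = 0), each intervened variable's structural equation is replaced by its fixed value.
Wear = 3Heat + 3Speed + 6  [with Heat=-1, Speed=-2]  = -3
Output = 3Heat + Wear + 4  [with Heat=-1, Wear=-3]  = -2

-2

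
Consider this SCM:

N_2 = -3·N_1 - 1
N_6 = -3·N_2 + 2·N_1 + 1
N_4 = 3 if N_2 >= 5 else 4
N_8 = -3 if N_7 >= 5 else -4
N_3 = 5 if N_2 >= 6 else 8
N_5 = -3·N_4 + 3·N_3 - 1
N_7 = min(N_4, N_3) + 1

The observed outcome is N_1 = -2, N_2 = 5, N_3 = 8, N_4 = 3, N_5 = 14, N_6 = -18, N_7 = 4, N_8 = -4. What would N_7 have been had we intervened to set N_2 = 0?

Under do(N_2=0), the mechanism N_2 = -3·N_1 - 1 is discarded; N_2 is fixed at 0.
N_3 = 5 if N_2 >= 6 else 8  [with N_2=0]  = 8
N_4 = 3 if N_2 >= 5 else 4  [with N_2=0]  = 4
N_7 = min(N_4, N_3) + 1  [with N_4=4, N_3=8]  = 5

5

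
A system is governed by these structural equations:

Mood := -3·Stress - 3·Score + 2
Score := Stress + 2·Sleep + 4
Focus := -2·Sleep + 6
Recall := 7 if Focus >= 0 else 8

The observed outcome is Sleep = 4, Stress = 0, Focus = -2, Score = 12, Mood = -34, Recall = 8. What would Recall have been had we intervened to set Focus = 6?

7

The intervention breaks the incoming arrows to Focus: Focus := -2·Sleep + 6 no longer applies, and Focus = 6.
Recall = 7 if Focus >= 0 else 8  [with Focus=6]  = 7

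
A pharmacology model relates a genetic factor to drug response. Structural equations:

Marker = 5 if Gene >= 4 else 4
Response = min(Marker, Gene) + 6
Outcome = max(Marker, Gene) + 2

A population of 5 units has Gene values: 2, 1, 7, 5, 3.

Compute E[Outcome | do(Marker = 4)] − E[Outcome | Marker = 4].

do(Marker=4) breaks Marker's dependence on Gene. With Marker=4 fixed, Outcome across the units is 6, 6, 9, 7, 6, mean 6.8.
Observing Marker=4 restricts to units where Marker's equation naturally yields 4: Gene ∈ {2, 1, 3}. In that subpopulation Outcome = 6, 6, 6, mean 6.
Difference = 6.8 − 6 = 0.8.

0.8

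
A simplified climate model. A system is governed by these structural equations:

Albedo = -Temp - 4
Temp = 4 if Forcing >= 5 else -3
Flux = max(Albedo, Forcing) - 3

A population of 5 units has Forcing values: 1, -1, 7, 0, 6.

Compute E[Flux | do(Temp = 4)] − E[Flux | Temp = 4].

-3.9

Under do(Temp=4), Temp's equation is replaced by Temp=4 for every unit. Per-unit Flux: -2, -4, 4, -3, 3. Mean = -0.4.
Observing Temp=4 restricts to units where Temp's equation naturally yields 4: Forcing ∈ {7, 6}. In that subpopulation Flux = 4, 3, mean 3.5.
Difference = -0.4 − 3.5 = -3.9.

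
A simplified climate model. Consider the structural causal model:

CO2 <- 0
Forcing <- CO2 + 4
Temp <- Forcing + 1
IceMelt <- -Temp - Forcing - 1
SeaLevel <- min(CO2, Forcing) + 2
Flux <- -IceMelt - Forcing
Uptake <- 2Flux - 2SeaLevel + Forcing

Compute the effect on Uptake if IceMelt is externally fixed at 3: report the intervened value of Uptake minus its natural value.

The intervention breaks the incoming arrows to IceMelt: IceMelt <- -Temp - Forcing - 1 no longer applies, and IceMelt = 3.
Forcing = CO2 + 4  [with CO2=0]  = 4
SeaLevel = min(CO2, Forcing) + 2  [with CO2=0, Forcing=4]  = 2
Flux = -IceMelt - Forcing  [with IceMelt=3, Forcing=4]  = -7
Uptake = 2Flux - 2SeaLevel + Forcing  [with Flux=-7, SeaLevel=2, Forcing=4]  = -14
Without intervention: Forcing = CO2 + 4  [with CO2=0]  = 4; Temp = Forcing + 1  [with Forcing=4]  = 5; IceMelt = -Temp - Forcing - 1  [with Temp=5, Forcing=4]  = -10; SeaLevel = min(CO2, Forcing) + 2  [with CO2=0, Forcing=4]  = 2; Flux = -IceMelt - Forcing  [with IceMelt=-10, Forcing=4]  = 6; Uptake = 2Flux - 2SeaLevel + Forcing  [with Flux=6, SeaLevel=2, Forcing=4]  = 12.
Change = -14 − 12 = -26.

-26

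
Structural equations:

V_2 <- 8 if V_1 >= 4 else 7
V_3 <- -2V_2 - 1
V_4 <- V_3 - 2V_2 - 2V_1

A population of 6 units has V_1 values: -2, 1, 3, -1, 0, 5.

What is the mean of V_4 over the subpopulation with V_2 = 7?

Observing V_2=7 restricts to units where V_2's equation naturally yields 7: V_1 ∈ {-2, 1, 3, -1, 0}. In that subpopulation V_4 = -25, -31, -35, -27, -29, mean -29.4.

-29.4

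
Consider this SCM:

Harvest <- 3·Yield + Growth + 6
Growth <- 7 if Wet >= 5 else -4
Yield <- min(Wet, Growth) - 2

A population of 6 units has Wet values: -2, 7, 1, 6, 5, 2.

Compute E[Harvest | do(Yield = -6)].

do(Yield=-6) breaks Yield's dependence on Wet. With Yield=-6 fixed, Harvest across the units is -16, -5, -16, -5, -5, -16, mean -10.5.

-10.5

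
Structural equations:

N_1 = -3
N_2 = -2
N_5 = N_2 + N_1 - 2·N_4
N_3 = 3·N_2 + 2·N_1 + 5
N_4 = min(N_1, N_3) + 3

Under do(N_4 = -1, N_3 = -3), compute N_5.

The joint intervention fixes N_4 = -1, N_3 = -3, removing each variable's own equation.
N_5 = N_2 + N_1 - 2·N_4  [with N_2=-2, N_1=-3, N_4=-1]  = -3

-3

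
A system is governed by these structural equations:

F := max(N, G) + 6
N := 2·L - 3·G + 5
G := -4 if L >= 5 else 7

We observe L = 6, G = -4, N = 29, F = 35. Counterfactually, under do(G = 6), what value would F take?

Under do(G=6), the mechanism G := -4 if L >= 5 else 7 is discarded; G is fixed at 6.
N = 2·L - 3·G + 5  [with L=6, G=6]  = -1
F = max(N, G) + 6  [with N=-1, G=6]  = 12

12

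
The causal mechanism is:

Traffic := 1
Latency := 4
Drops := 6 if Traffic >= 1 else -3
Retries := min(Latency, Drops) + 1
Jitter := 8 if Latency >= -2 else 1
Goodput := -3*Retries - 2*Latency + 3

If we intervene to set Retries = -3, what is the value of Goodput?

Under do(Retries=-3), the mechanism Retries := min(Latency, Drops) + 1 is discarded; Retries is fixed at -3.
Goodput = -3*Retries - 2*Latency + 3  [with Retries=-3, Latency=4]  = 4

4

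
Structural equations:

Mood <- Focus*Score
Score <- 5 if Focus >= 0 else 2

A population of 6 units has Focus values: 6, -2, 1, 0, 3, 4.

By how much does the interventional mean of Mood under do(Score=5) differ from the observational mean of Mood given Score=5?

-4

Every unit gets Score=5 under the intervention. Mood values become 30, -10, 5, 0, 15, 20; E[Mood|do(Score=5)] = 10.
Conditioning on Score=5 selects the 5 unit(s) with Focus ∈ {6, 1, 0, 3, 4}. Their Mood values: 30, 5, 0, 15, 20. Mean = 14.
Difference = 10 − 14 = -4.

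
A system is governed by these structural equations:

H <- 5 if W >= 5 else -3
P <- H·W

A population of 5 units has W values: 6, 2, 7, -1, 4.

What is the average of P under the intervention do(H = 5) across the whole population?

The intervention sets H=5 in all 5 units regardless of W. Recomputing P per unit gives 30, 10, 35, -5, 20; average 18.

18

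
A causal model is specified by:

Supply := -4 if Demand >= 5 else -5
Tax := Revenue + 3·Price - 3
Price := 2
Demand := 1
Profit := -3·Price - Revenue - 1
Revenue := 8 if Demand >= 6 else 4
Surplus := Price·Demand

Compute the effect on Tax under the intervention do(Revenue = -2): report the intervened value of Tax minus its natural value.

Intervening sets Revenue = -2 and removes its equation (Revenue := 8 if Demand >= 6 else 4).
Tax = Revenue + 3·Price - 3  [with Revenue=-2, Price=2]  = 1
Without intervention: Revenue = 8 if Demand >= 6 else 4  [with Demand=1]  = 4; Tax = Revenue + 3·Price - 3  [with Revenue=4, Price=2]  = 7.
Change = 1 − 7 = -6.

-6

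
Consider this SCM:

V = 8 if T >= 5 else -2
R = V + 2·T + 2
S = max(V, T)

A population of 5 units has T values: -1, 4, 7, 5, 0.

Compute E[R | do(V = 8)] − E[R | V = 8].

-6

Every unit gets V=8 under the intervention. R values become 8, 18, 24, 20, 10; E[R|do(V=8)] = 16.
E[R|V=8] averages over only the 2 units with V=8 (T = 7, 5): R = 24, 20, mean 22.
Difference = 16 − 22 = -6.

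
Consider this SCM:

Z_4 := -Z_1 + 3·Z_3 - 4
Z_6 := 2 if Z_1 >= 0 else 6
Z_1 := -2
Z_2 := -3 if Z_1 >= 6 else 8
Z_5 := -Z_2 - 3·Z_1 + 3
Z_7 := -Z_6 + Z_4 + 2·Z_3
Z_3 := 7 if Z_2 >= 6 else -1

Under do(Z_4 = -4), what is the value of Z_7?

4

The intervention breaks the incoming arrows to Z_4: Z_4 := -Z_1 + 3·Z_3 - 4 no longer applies, and Z_4 = -4.
Z_2 = -3 if Z_1 >= 6 else 8  [with Z_1=-2]  = 8
Z_3 = 7 if Z_2 >= 6 else -1  [with Z_2=8]  = 7
Z_6 = 2 if Z_1 >= 0 else 6  [with Z_1=-2]  = 6
Z_7 = -Z_6 + Z_4 + 2·Z_3  [with Z_6=6, Z_4=-4, Z_3=7]  = 4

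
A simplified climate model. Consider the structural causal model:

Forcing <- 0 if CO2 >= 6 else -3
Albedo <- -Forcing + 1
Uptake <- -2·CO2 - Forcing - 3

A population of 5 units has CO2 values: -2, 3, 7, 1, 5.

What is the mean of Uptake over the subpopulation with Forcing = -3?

Conditioning on Forcing=-3 selects the 4 unit(s) with CO2 ∈ {-2, 3, 1, 5}. Their Uptake values: 4, -6, -2, -10. Mean = -3.5.

-3.5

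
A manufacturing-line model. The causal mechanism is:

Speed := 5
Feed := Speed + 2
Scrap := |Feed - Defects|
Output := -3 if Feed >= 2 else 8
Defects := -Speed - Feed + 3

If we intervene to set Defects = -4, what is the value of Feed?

Under do(Defects=-4), the mechanism Defects := -Speed - Feed + 3 is discarded; Defects is fixed at -4.
Since Feed is not a descendant of the intervened variable, it is unaffected.
Feed = Speed + 2  [with Speed=5]  = 7

7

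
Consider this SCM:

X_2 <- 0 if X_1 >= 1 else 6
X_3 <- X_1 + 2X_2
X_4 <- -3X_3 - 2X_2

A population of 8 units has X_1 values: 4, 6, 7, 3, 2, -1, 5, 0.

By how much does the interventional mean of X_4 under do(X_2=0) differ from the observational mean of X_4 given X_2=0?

Under do(X_2=0), X_2's equation is replaced by X_2=0 for every unit. Per-unit X_4: -12, -18, -21, -9, -6, 3, -15, 0. Mean = -9.75.
Observing X_2=0 restricts to units where X_2's equation naturally yields 0: X_1 ∈ {4, 6, 7, 3, 2, 5}. In that subpopulation X_4 = -12, -18, -21, -9, -6, -15, mean -13.5.
Difference = -9.75 − (-13.5) = 3.75.

3.75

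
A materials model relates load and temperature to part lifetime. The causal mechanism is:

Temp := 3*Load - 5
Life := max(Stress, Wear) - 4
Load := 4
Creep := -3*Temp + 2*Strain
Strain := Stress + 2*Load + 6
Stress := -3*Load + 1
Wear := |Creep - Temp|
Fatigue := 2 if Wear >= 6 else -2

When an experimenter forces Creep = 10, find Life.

do(Creep=10) replaces the equation Creep := -3*Temp + 2*Strain with the constant Creep = 10.
Stress = -3*Load + 1  [with Load=4]  = -11
Temp = 3*Load - 5  [with Load=4]  = 7
Wear = |Creep - Temp|  [with Creep=10, Temp=7]  = 3
Life = max(Stress, Wear) - 4  [with Stress=-11, Wear=3]  = -1

-1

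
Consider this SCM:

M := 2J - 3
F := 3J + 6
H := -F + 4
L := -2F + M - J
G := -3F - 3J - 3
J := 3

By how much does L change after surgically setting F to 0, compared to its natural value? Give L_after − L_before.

30

Under do(F=0), the mechanism F := 3J + 6 is discarded; F is fixed at 0.
M = 2J - 3  [with J=3]  = 3
L = -2F + M - J  [with F=0, M=3, J=3]  = 0
Without intervention: F = 3J + 6  [with J=3]  = 15; M = 2J - 3  [with J=3]  = 3; L = -2F + M - J  [with F=15, M=3, J=3]  = -30.
Change = 0 − (-30) = 30.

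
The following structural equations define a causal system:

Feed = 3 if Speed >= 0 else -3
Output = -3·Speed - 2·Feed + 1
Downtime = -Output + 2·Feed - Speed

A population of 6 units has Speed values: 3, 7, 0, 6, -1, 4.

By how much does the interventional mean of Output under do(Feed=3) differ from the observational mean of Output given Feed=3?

Under do(Feed=3), Feed's equation is replaced by Feed=3 for every unit. Per-unit Output: -14, -26, -5, -23, -2, -17. Mean = -14.5.
E[Output|Feed=3] averages over only the 5 units with Feed=3 (Speed = 3, 7, 0, 6, 4): Output = -14, -26, -5, -23, -17, mean -17.
Difference = -14.5 − (-17) = 2.5.

2.5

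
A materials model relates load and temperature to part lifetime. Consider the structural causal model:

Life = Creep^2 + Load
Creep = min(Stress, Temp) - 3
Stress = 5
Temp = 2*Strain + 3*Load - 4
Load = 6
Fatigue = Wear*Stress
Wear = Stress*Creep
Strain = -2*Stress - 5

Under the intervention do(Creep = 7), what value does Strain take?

-15

do(Creep=7) replaces the equation Creep = min(Stress, Temp) - 3 with the constant Creep = 7.
Strain is not downstream of the intervention, so its value is determined by the original equations.
Strain = -2*Stress - 5  [with Stress=5]  = -15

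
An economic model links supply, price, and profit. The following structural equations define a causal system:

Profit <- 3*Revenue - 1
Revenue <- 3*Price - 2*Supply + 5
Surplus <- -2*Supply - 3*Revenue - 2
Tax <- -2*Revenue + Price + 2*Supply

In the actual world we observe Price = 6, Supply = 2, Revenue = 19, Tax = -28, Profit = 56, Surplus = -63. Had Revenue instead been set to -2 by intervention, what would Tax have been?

The intervention breaks the incoming arrows to Revenue: Revenue <- 3*Price - 2*Supply + 5 no longer applies, and Revenue = -2.
Tax = -2*Revenue + Price + 2*Supply  [with Revenue=-2, Price=6, Supply=2]  = 14

14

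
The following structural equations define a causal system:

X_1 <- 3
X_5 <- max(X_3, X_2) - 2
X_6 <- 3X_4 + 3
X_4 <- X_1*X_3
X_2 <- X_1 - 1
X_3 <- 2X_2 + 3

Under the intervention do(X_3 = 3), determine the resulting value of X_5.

1

do(X_3=3) replaces the equation X_3 <- 2X_2 + 3 with the constant X_3 = 3.
X_2 = X_1 - 1  [with X_1=3]  = 2
X_5 = max(X_3, X_2) - 2  [with X_3=3, X_2=2]  = 1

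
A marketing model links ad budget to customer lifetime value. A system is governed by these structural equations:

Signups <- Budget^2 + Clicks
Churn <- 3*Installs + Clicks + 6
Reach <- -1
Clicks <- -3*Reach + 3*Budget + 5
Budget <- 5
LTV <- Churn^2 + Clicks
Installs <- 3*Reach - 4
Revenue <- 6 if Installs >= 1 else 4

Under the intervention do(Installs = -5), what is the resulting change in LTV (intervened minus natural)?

do(Installs=-5) replaces the equation Installs <- 3*Reach - 4 with the constant Installs = -5.
Clicks = -3*Reach + 3*Budget + 5  [with Reach=-1, Budget=5]  = 23
Churn = 3*Installs + Clicks + 6  [with Installs=-5, Clicks=23]  = 14
LTV = Churn^2 + Clicks  [with Churn=14, Clicks=23]  = 219
Without intervention: Clicks = -3*Reach + 3*Budget + 5  [with Reach=-1, Budget=5]  = 23; Installs = 3*Reach - 4  [with Reach=-1]  = -7; Churn = 3*Installs + Clicks + 6  [with Installs=-7, Clicks=23]  = 8; LTV = Churn^2 + Clicks  [with Churn=8, Clicks=23]  = 87.
Change = 219 − 87 = 132.

132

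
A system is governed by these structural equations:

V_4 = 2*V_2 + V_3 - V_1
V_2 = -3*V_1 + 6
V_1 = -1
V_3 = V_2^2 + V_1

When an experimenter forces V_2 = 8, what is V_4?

Under do(V_2=8), the mechanism V_2 = -3*V_1 + 6 is discarded; V_2 is fixed at 8.
V_3 = V_2^2 + V_1  [with V_2=8, V_1=-1]  = 63
V_4 = 2*V_2 + V_3 - V_1  [with V_2=8, V_3=63, V_1=-1]  = 80

80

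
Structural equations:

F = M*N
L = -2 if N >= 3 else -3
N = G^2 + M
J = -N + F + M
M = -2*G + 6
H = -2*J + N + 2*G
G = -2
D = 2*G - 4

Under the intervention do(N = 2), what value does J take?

do(N=2) replaces the equation N = G^2 + M with the constant N = 2.
M = -2*G + 6  [with G=-2]  = 10
F = M*N  [with M=10, N=2]  = 20
J = -N + F + M  [with N=2, F=20, M=10]  = 28

28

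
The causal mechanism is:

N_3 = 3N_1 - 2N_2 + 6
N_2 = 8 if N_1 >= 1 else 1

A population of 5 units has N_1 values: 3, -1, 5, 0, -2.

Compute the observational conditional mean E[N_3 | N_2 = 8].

Observing N_2=8 restricts to units where N_2's equation naturally yields 8: N_1 ∈ {3, 5}. In that subpopulation N_3 = -1, 5, mean 2.

2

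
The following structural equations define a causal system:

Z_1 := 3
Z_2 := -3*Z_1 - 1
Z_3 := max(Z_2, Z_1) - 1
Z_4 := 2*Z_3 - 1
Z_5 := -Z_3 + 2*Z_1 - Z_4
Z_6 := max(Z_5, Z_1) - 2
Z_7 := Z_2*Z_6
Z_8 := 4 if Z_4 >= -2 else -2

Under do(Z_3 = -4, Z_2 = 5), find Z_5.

19

Setting Z_3 = -4, Z_2 = 5 by intervention discards those variables' equations.
Z_4 = 2*Z_3 - 1  [with Z_3=-4]  = -9
Z_5 = -Z_3 + 2*Z_1 - Z_4  [with Z_3=-4, Z_1=3, Z_4=-9]  = 19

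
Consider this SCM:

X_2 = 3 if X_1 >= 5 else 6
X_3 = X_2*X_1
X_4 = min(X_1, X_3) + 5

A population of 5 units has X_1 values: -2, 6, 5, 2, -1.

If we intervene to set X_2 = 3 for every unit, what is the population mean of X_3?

6

do(X_2=3) breaks X_2's dependence on X_1. With X_2=3 fixed, X_3 across the units is -6, 18, 15, 6, -3, mean 6.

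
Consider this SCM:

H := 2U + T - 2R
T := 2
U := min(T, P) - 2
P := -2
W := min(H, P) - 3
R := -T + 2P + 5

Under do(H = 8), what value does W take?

-5

The intervention breaks the incoming arrows to H: H := 2U + T - 2R no longer applies, and H = 8.
W = min(H, P) - 3  [with H=8, P=-2]  = -5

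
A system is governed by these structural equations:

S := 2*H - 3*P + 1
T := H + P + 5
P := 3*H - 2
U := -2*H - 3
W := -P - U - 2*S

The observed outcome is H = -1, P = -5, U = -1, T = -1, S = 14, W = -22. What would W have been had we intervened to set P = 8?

Under do(P=8), the mechanism P := 3*H - 2 is discarded; P is fixed at 8.
U = -2*H - 3  [with H=-1]  = -1
S = 2*H - 3*P + 1  [with H=-1, P=8]  = -25
W = -P - U - 2*S  [with P=8, U=-1, S=-25]  = 43

43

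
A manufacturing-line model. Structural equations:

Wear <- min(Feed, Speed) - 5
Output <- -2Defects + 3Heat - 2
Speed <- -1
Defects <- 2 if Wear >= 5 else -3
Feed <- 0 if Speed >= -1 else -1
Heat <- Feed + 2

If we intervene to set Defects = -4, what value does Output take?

The intervention breaks the incoming arrows to Defects: Defects <- 2 if Wear >= 5 else -3 no longer applies, and Defects = -4.
Feed = 0 if Speed >= -1 else -1  [with Speed=-1]  = 0
Heat = Feed + 2  [with Feed=0]  = 2
Output = -2Defects + 3Heat - 2  [with Defects=-4, Heat=2]  = 12

12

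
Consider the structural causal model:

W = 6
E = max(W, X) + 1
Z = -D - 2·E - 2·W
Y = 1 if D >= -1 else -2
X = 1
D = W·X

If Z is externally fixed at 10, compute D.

do(Z=10) replaces the equation Z = -D - 2·E - 2·W with the constant Z = 10.
D is not downstream of the intervention, so its value is determined by the original equations.
D = W·X  [with W=6, X=1]  = 6

6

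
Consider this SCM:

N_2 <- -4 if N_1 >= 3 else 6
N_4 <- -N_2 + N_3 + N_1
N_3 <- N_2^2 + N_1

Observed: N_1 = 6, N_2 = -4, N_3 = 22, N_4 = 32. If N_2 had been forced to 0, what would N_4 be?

Under do(N_2=0), the mechanism N_2 <- -4 if N_1 >= 3 else 6 is discarded; N_2 is fixed at 0.
N_3 = N_2^2 + N_1  [with N_2=0, N_1=6]  = 6
N_4 = -N_2 + N_3 + N_1  [with N_2=0, N_3=6, N_1=6]  = 12

12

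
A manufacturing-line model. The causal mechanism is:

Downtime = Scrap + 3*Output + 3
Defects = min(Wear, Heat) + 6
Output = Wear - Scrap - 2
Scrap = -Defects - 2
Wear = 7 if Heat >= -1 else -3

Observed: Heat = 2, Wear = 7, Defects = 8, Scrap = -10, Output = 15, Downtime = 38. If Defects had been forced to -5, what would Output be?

2

do(Defects=-5) replaces the equation Defects = min(Wear, Heat) + 6 with the constant Defects = -5.
Wear = 7 if Heat >= -1 else -3  [with Heat=2]  = 7
Scrap = -Defects - 2  [with Defects=-5]  = 3
Output = Wear - Scrap - 2  [with Wear=7, Scrap=3]  = 2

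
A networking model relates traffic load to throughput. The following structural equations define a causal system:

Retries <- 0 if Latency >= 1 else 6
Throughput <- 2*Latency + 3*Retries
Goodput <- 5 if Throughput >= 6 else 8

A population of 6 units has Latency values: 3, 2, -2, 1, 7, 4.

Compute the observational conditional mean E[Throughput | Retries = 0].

6.8

Observing Retries=0 restricts to units where Retries's equation naturally yields 0: Latency ∈ {3, 2, 1, 7, 4}. In that subpopulation Throughput = 6, 4, 2, 14, 8, mean 6.8.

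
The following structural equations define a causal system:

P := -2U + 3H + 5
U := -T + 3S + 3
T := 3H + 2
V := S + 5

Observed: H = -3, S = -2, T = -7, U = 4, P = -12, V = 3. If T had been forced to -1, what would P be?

0

do(T=-1) replaces the equation T := 3H + 2 with the constant T = -1.
U = -T + 3S + 3  [with T=-1, S=-2]  = -2
P = -2U + 3H + 5  [with U=-2, H=-3]  = 0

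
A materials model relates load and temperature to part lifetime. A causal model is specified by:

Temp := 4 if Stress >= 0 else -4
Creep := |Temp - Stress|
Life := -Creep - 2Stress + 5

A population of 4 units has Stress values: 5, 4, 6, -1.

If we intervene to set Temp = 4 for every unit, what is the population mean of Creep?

do(Temp=4) breaks Temp's dependence on Stress. With Temp=4 fixed, Creep across the units is 1, 0, 2, 5, mean 2.

2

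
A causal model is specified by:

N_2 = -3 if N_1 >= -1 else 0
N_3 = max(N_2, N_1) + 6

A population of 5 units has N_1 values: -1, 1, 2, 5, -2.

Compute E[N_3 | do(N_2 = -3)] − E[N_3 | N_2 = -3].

-0.75

do(N_2=-3) breaks N_2's dependence on N_1. With N_2=-3 fixed, N_3 across the units is 5, 7, 8, 11, 4, mean 7.
Conditioning on N_2=-3 selects the 4 unit(s) with N_1 ∈ {-1, 1, 2, 5}. Their N_3 values: 5, 7, 8, 11. Mean = 7.75.
Difference = 7 − 7.75 = -0.75.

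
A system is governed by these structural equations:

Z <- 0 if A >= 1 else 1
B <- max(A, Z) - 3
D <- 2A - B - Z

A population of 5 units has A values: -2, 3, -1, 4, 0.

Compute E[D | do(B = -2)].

The intervention sets B=-2 in all 5 units regardless of A. Recomputing D per unit gives -3, 8, -1, 10, 1; average 3.

3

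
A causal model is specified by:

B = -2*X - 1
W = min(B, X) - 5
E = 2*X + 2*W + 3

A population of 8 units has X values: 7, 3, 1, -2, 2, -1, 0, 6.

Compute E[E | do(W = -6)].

-5

The intervention sets W=-6 in all 8 units regardless of X. Recomputing E per unit gives 5, -3, -7, -13, -5, -11, -9, 3; average -5.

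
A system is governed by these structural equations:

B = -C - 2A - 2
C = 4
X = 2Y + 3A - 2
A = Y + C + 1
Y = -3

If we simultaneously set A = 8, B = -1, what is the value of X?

16

The joint intervention fixes A = 8, B = -1, removing each variable's own equation.
X = 2Y + 3A - 2  [with Y=-3, A=8]  = 16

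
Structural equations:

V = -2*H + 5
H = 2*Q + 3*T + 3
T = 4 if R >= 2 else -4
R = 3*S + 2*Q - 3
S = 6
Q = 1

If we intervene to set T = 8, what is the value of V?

Under do(T=8), the mechanism T = 4 if R >= 2 else -4 is discarded; T is fixed at 8.
H = 2*Q + 3*T + 3  [with Q=1, T=8]  = 29
V = -2*H + 5  [with H=29]  = -53

-53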